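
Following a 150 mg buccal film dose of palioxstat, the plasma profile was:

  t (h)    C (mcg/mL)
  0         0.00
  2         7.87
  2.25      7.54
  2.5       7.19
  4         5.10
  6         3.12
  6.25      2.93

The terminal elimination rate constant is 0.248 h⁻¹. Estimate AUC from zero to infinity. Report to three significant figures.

AUC = 41.6 mcg/mL·h

Trapezoidal AUC_0→6.25:
  [0→2]: (0.00+7.87)/2 × 2 = 7.87
  [2→2.25]: (7.87+7.54)/2 × 0.25 = 1.92625
  [2.25→2.5]: (7.54+7.19)/2 × 0.25 = 1.84125
  [2.5→4]: (7.19+5.10)/2 × 1.5 = 9.2175
  [4→6]: (5.10+3.12)/2 × 2 = 8.22
  [6→6.25]: (3.12+2.93)/2 × 0.25 = 0.75625
  Sum = 29.83125 mcg/mL·h
Extrapolated tail: C_last / k_e = 2.93 / 0.248 = 11.815
AUC_0→∞ = 29.83125 + 11.815 = 41.64625 mcg/mL·h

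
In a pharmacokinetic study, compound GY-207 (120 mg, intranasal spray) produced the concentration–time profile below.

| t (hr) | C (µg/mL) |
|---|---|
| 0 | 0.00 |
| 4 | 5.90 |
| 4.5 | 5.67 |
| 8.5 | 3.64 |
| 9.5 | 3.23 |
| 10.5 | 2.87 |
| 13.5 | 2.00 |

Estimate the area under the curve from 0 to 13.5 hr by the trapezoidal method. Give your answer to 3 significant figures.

AUC = 47.1 µg/mL·hr

Trapezoidal AUC_0→13.5:
  [0→4]: (0.00+5.90)/2 × 4 = 11.8
  [4→4.5]: (5.90+5.67)/2 × 0.5 = 2.8925
  [4.5→8.5]: (5.67+3.64)/2 × 4 = 18.62
  [8.5→9.5]: (3.64+3.23)/2 × 1 = 3.435
  [9.5→10.5]: (3.23+2.87)/2 × 1 = 3.05
  [10.5→13.5]: (2.87+2.00)/2 × 3 = 7.305
  Sum = 47.1025 µg/mL·hr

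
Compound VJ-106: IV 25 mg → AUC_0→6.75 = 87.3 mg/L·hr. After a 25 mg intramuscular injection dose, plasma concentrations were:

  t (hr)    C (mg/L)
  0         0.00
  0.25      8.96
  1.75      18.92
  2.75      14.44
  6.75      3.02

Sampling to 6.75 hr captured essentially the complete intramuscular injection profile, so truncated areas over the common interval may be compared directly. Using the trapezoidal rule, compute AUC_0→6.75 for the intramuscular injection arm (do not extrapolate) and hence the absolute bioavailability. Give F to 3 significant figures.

Trapezoidal AUC_0→6.75 (intramuscular injection):
  [0→0.25]: (0.00+8.96)/2 × 0.25 = 1.12
  [0.25→1.75]: (8.96+18.92)/2 × 1.5 = 20.91
  [1.75→2.75]: (18.92+14.44)/2 × 1 = 16.68
  [2.75→6.75]: (14.44+3.02)/2 × 4 = 34.92
  Sum = 73.63 mg/L·hr
F = (AUC_ev/D_ev)/(AUC_iv/D_iv) = (73.63/25)/(87.3/25) = 2.9452/3.492 = 0.8434

F = 0.843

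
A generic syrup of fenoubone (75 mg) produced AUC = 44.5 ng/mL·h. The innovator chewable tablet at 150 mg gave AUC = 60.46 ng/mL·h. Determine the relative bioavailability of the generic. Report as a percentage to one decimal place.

F_rel = 147.2%

F_rel = (AUC_test/D_test) / (AUC_ref/D_ref)
      = (44.5/75) / (60.46/150)
      = 0.593333 / 0.403067 = 1.4720 = 147.20%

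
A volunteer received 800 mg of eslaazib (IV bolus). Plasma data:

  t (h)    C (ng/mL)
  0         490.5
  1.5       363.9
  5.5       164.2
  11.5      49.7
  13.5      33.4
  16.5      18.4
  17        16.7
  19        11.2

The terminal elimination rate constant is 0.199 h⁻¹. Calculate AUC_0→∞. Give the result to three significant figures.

AUC = 2590 ng/mL·h

Trapezoidal AUC_0→19:
  [0→1.5]: (490.5+363.9)/2 × 1.5 = 640.8
  [1.5→5.5]: (363.9+164.2)/2 × 4 = 1056.2
  [5.5→11.5]: (164.2+49.7)/2 × 6 = 641.7
  [11.5→13.5]: (49.7+33.4)/2 × 2 = 83.1
  [13.5→16.5]: (33.4+18.4)/2 × 3 = 77.7
  [16.5→17]: (18.4+16.7)/2 × 0.5 = 8.775
  [17→19]: (16.7+11.2)/2 × 2 = 27.9
  Sum = 2536.175 ng/mL·h
Extrapolated tail: C_last / k_e = 11.2 / 0.199 = 56.281
AUC_0→∞ = 2536.175 + 56.281 = 2592.456 ng/mL·h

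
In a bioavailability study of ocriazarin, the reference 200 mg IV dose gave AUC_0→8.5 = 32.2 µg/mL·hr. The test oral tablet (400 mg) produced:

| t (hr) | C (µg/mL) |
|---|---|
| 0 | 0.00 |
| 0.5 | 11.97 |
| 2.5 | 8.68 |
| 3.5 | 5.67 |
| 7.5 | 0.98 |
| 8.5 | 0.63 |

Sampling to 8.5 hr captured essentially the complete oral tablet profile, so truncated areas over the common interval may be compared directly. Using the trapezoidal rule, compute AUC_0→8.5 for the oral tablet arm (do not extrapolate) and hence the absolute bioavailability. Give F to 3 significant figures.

F = 0.698

Trapezoidal AUC_0→8.5 (oral tablet):
  [0→0.5]: (0.00+11.97)/2 × 0.5 = 2.9925
  [0.5→2.5]: (11.97+8.68)/2 × 2 = 20.65
  [2.5→3.5]: (8.68+5.67)/2 × 1 = 7.175
  [3.5→7.5]: (5.67+0.98)/2 × 4 = 13.3
  [7.5→8.5]: (0.98+0.63)/2 × 1 = 0.805
  Sum = 44.9225 µg/mL·hr
F = (AUC_ev/D_ev)/(AUC_iv/D_iv) = (44.9225/400)/(32.2/200) = 0.11230625/0.161 = 0.6976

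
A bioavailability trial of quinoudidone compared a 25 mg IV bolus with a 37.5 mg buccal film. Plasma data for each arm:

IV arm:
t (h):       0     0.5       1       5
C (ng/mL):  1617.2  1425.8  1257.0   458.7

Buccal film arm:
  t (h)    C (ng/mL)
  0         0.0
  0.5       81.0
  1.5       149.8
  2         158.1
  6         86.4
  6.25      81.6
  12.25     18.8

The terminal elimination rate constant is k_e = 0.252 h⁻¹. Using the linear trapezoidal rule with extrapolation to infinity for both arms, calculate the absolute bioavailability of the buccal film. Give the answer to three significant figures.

Trapezoidal AUC_0→5 (IV):
  [0→0.5]: (1617.2+1425.8)/2 × 0.5 = 760.75
  [0.5→1]: (1425.8+1257.0)/2 × 0.5 = 670.7
  [1→5]: (1257.0+458.7)/2 × 4 = 3431.4
  Sum = 4862.85 ng/mL·h
IV tail: 458.7/0.252 = 1820.238; AUC_iv,0→∞ = 4862.85 + 1820.238 = 6683.088 ng/mL·h
Trapezoidal AUC_0→12.25 (buccal film):
  [0→0.5]: (0.0+81.0)/2 × 0.5 = 20.25
  [0.5→1.5]: (81.0+149.8)/2 × 1 = 115.4
  [1.5→2]: (149.8+158.1)/2 × 0.5 = 76.975
  [2→6]: (158.1+86.4)/2 × 4 = 489.0
  [6→6.25]: (86.4+81.6)/2 × 0.25 = 21.0
  [6.25→12.25]: (81.6+18.8)/2 × 6 = 301.2
  Sum = 1023.825 ng/mL·h
buccal film tail: 18.8/0.252 = 74.603; AUC_ev,0→∞ = 1023.825 + 74.603 = 1098.428 ng/mL·h
F = (AUC_ev/D_ev)/(AUC_iv/D_iv) = (1098.428/37.5)/(6683.088/25) = 29.2914/267.32352 = 0.1096

F = 0.110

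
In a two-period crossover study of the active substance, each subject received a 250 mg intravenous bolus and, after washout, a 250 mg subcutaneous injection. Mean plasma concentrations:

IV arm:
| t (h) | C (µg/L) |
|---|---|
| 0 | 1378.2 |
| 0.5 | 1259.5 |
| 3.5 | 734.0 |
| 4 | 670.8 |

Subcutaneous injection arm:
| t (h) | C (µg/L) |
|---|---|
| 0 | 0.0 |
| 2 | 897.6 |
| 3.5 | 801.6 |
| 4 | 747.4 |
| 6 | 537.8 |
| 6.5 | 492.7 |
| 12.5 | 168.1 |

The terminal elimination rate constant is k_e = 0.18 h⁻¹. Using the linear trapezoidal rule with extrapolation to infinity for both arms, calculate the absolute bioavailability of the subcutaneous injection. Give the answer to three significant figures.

Trapezoidal AUC_0→4 (IV):
  [0→0.5]: (1378.2+1259.5)/2 × 0.5 = 659.425
  [0.5→3.5]: (1259.5+734.0)/2 × 3 = 2990.25
  [3.5→4]: (734.0+670.8)/2 × 0.5 = 351.2
  Sum = 4000.875 µg/L·h
IV tail: 670.8/0.18 = 3726.667; AUC_iv,0→∞ = 4000.875 + 3726.667 = 7727.542 µg/L·h
Trapezoidal AUC_0→12.5 (subcutaneous injection):
  [0→2]: (0.0+897.6)/2 × 2 = 897.6
  [2→3.5]: (897.6+801.6)/2 × 1.5 = 1274.4
  [3.5→4]: (801.6+747.4)/2 × 0.5 = 387.25
  [4→6]: (747.4+537.8)/2 × 2 = 1285.2
  [6→6.5]: (537.8+492.7)/2 × 0.5 = 257.625
  [6.5→12.5]: (492.7+168.1)/2 × 6 = 1982.4
  Sum = 6084.475 µg/L·h
subcutaneous injection tail: 168.1/0.18 = 933.889; AUC_ev,0→∞ = 6084.475 + 933.889 = 7018.364 µg/L·h
F = (AUC_ev/D_ev)/(AUC_iv/D_iv) = (7018.364/250)/(7727.542/250) = 28.073456/30.910168 = 0.9082

F = 0.908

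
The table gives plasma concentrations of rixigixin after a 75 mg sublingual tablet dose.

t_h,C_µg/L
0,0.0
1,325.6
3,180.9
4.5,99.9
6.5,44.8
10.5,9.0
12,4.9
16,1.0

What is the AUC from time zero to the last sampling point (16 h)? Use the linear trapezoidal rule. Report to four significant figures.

Trapezoidal AUC_0→16:
  [0→1]: (0.0+325.6)/2 × 1 = 162.8
  [1→3]: (325.6+180.9)/2 × 2 = 506.5
  [3→4.5]: (180.9+99.9)/2 × 1.5 = 210.6
  [4.5→6.5]: (99.9+44.8)/2 × 2 = 144.7
  [6.5→10.5]: (44.8+9.0)/2 × 4 = 107.6
  [10.5→12]: (9.0+4.9)/2 × 1.5 = 10.425
  [12→16]: (4.9+1.0)/2 × 4 = 11.8
  Sum = 1154.425 µg/L·h

AUC = 1154 µg/L·h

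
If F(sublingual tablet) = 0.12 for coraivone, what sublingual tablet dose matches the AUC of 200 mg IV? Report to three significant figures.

D_sublingual = 1670 mg

For equal systemic exposure: F × D_ev = D_iv
D_ev = D_iv / F = 200 / 0.12 = 1666.67 mg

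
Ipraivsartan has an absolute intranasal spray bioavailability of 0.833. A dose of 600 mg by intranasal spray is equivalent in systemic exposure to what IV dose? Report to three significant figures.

D_iv = 500 mg

Systemic exposure from an extravascular dose = F × D_ev, so the equivalent IV dose is F × D_ev.
D_iv = F × D_ev = 0.833 × 600 = 499.8 mg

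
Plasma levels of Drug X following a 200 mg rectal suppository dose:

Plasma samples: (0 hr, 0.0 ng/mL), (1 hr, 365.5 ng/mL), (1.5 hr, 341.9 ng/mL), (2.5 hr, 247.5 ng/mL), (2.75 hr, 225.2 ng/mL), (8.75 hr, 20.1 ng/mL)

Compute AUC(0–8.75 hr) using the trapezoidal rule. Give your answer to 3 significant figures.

Trapezoidal AUC_0→8.75:
  [0→1]: (0.0+365.5)/2 × 1 = 182.75
  [1→1.5]: (365.5+341.9)/2 × 0.5 = 176.85
  [1.5→2.5]: (341.9+247.5)/2 × 1 = 294.7
  [2.5→2.75]: (247.5+225.2)/2 × 0.25 = 59.0875
  [2.75→8.75]: (225.2+20.1)/2 × 6 = 735.9
  Sum = 1449.2875 ng/mL·hr

AUC = 1450 ng/mL·hr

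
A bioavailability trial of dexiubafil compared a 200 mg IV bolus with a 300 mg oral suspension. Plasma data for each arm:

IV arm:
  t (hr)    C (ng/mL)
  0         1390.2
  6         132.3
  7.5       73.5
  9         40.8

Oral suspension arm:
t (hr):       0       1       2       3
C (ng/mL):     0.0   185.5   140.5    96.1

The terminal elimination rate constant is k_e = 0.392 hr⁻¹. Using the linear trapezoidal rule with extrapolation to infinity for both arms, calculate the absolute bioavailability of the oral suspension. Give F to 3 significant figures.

F = 0.0840

Trapezoidal AUC_0→9 (IV):
  [0→6]: (1390.2+132.3)/2 × 6 = 4567.5
  [6→7.5]: (132.3+73.5)/2 × 1.5 = 154.35
  [7.5→9]: (73.5+40.8)/2 × 1.5 = 85.725
  Sum = 4807.575 ng/mL·hr
IV tail: 40.8/0.392 = 104.082; AUC_iv,0→∞ = 4807.575 + 104.082 = 4911.657 ng/mL·hr
Trapezoidal AUC_0→3 (oral suspension):
  [0→1]: (0.0+185.5)/2 × 1 = 92.75
  [1→2]: (185.5+140.5)/2 × 1 = 163.0
  [2→3]: (140.5+96.1)/2 × 1 = 118.3
  Sum = 374.05 ng/mL·hr
oral suspension tail: 96.1/0.392 = 245.153; AUC_ev,0→∞ = 374.05 + 245.153 = 619.203 ng/mL·hr
F = (AUC_ev/D_ev)/(AUC_iv/D_iv) = (619.203/300)/(4911.657/200) = 2.06401/24.558285 = 0.0840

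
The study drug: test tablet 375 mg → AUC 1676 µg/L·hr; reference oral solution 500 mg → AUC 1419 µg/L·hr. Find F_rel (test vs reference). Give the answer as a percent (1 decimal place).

F_rel = 157.5%

F_rel = (AUC_test/D_test) / (AUC_ref/D_ref)
      = (1676/375) / (1419/500)
      = 4.46933 / 2.838 = 1.5748 = 157.48%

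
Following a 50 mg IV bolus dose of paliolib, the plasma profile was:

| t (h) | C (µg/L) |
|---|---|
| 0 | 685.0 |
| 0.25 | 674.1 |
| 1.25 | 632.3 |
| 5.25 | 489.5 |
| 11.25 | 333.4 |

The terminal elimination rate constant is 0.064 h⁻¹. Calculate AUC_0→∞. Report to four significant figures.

Trapezoidal AUC_0→11.25:
  [0→0.25]: (685.0+674.1)/2 × 0.25 = 169.8875
  [0.25→1.25]: (674.1+632.3)/2 × 1 = 653.2
  [1.25→5.25]: (632.3+489.5)/2 × 4 = 2243.6
  [5.25→11.25]: (489.5+333.4)/2 × 6 = 2468.7
  Sum = 5535.3875 µg/L·h
Extrapolated tail: C_last / k_e = 333.4 / 0.064 = 5209.375
AUC_0→∞ = 5535.3875 + 5209.375 = 10744.7625 µg/L·h

AUC = 10740 µg/L·h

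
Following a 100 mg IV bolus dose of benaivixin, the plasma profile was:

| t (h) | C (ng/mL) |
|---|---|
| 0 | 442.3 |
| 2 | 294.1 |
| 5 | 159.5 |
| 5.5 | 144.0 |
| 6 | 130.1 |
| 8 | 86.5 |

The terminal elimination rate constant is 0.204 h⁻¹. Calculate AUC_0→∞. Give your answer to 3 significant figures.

Trapezoidal AUC_0→8:
  [0→2]: (442.3+294.1)/2 × 2 = 736.4
  [2→5]: (294.1+159.5)/2 × 3 = 680.4
  [5→5.5]: (159.5+144.0)/2 × 0.5 = 75.875
  [5.5→6]: (144.0+130.1)/2 × 0.5 = 68.525
  [6→8]: (130.1+86.5)/2 × 2 = 216.6
  Sum = 1777.8 ng/mL·h
Extrapolated tail: C_last / k_e = 86.5 / 0.204 = 424.020
AUC_0→∞ = 1777.8 + 424.020 = 2201.82 ng/mL·h

AUC = 2200 ng/mL·h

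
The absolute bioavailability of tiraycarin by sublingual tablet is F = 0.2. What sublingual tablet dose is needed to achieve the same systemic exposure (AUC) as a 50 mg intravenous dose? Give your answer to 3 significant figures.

For equal systemic exposure: F × D_ev = D_iv
D_ev = D_iv / F = 50 / 0.2 = 250 mg

D_sublingual = 250 mg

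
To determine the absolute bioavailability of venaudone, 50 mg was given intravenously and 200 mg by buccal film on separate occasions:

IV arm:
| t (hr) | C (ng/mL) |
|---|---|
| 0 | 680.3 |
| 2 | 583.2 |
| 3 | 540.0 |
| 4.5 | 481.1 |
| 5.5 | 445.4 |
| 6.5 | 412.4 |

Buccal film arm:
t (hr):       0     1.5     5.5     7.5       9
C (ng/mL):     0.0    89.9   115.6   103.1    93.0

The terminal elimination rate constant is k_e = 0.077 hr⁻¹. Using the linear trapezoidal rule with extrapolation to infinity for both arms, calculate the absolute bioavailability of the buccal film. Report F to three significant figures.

Trapezoidal AUC_0→6.5 (IV):
  [0→2]: (680.3+583.2)/2 × 2 = 1263.5
  [2→3]: (583.2+540.0)/2 × 1 = 561.6
  [3→4.5]: (540.0+481.1)/2 × 1.5 = 765.825
  [4.5→5.5]: (481.1+445.4)/2 × 1 = 463.25
  [5.5→6.5]: (445.4+412.4)/2 × 1 = 428.9
  Sum = 3483.075 ng/mL·hr
IV tail: 412.4/0.077 = 5355.844; AUC_iv,0→∞ = 3483.075 + 5355.844 = 8838.919 ng/mL·hr
Trapezoidal AUC_0→9 (buccal film):
  [0→1.5]: (0.0+89.9)/2 × 1.5 = 67.425
  [1.5→5.5]: (89.9+115.6)/2 × 4 = 411.0
  [5.5→7.5]: (115.6+103.1)/2 × 2 = 218.7
  [7.5→9]: (103.1+93.0)/2 × 1.5 = 147.075
  Sum = 844.2 ng/mL·hr
buccal film tail: 93.0/0.077 = 1207.792; AUC_ev,0→∞ = 844.2 + 1207.792 = 2051.992 ng/mL·hr
F = (AUC_ev/D_ev)/(AUC_iv/D_iv) = (2051.992/200)/(8838.919/50) = 10.25996/176.77838 = 0.0580

F = 0.0580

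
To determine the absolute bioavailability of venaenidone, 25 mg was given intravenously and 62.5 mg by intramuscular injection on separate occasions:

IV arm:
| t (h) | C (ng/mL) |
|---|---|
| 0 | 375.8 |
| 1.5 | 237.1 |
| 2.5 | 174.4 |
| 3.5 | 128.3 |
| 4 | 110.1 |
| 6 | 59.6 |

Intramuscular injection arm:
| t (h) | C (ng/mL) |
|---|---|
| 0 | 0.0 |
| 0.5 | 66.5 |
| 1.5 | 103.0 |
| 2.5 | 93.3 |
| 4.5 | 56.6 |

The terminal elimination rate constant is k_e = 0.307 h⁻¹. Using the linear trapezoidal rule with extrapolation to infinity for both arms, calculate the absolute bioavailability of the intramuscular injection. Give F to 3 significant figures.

F = 0.172

Trapezoidal AUC_0→6 (IV):
  [0→1.5]: (375.8+237.1)/2 × 1.5 = 459.675
  [1.5→2.5]: (237.1+174.4)/2 × 1 = 205.75
  [2.5→3.5]: (174.4+128.3)/2 × 1 = 151.35
  [3.5→4]: (128.3+110.1)/2 × 0.5 = 59.6
  [4→6]: (110.1+59.6)/2 × 2 = 169.7
  Sum = 1046.075 ng/mL·h
IV tail: 59.6/0.307 = 194.137; AUC_iv,0→∞ = 1046.075 + 194.137 = 1240.212 ng/mL·h
Trapezoidal AUC_0→4.5 (intramuscular injection):
  [0→0.5]: (0.0+66.5)/2 × 0.5 = 16.625
  [0.5→1.5]: (66.5+103.0)/2 × 1 = 84.75
  [1.5→2.5]: (103.0+93.3)/2 × 1 = 98.15
  [2.5→4.5]: (93.3+56.6)/2 × 2 = 149.9
  Sum = 349.425 ng/mL·h
intramuscular injection tail: 56.6/0.307 = 184.365; AUC_ev,0→∞ = 349.425 + 184.365 = 533.79 ng/mL·h
F = (AUC_ev/D_ev)/(AUC_iv/D_iv) = (533.79/62.5)/(1240.212/25) = 8.54064/49.60848 = 0.1722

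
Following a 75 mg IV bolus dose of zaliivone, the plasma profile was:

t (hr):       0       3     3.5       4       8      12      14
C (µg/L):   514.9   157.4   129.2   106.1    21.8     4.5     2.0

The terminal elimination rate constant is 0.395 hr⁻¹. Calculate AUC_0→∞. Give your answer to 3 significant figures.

AUC = 1460 µg/L·hr

Trapezoidal AUC_0→14:
  [0→3]: (514.9+157.4)/2 × 3 = 1008.45
  [3→3.5]: (157.4+129.2)/2 × 0.5 = 71.65
  [3.5→4]: (129.2+106.1)/2 × 0.5 = 58.825
  [4→8]: (106.1+21.8)/2 × 4 = 255.8
  [8→12]: (21.8+4.5)/2 × 4 = 52.6
  [12→14]: (4.5+2.0)/2 × 2 = 6.5
  Sum = 1453.825 µg/L·hr
Extrapolated tail: C_last / k_e = 2.0 / 0.395 = 5.063
AUC_0→∞ = 1453.825 + 5.063 = 1458.888 µg/L·hr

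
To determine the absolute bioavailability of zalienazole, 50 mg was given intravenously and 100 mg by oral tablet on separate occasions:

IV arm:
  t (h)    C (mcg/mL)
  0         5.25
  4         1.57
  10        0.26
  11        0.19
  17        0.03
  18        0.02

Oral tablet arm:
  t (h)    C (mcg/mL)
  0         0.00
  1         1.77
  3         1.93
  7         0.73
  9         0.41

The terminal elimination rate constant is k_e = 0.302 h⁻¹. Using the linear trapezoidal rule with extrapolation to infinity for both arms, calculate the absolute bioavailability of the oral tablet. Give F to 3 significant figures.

F = 0.308

Trapezoidal AUC_0→18 (IV):
  [0→4]: (5.25+1.57)/2 × 4 = 13.64
  [4→10]: (1.57+0.26)/2 × 6 = 5.49
  [10→11]: (0.26+0.19)/2 × 1 = 0.225
  [11→17]: (0.19+0.03)/2 × 6 = 0.66
  [17→18]: (0.03+0.02)/2 × 1 = 0.025
  Sum = 20.04 mcg/mL·h
IV tail: 0.02/0.302 = 0.066; AUC_iv,0→∞ = 20.04 + 0.066 = 20.106 mcg/mL·h
Trapezoidal AUC_0→9 (oral tablet):
  [0→1]: (0.00+1.77)/2 × 1 = 0.885
  [1→3]: (1.77+1.93)/2 × 2 = 3.7
  [3→7]: (1.93+0.73)/2 × 4 = 5.32
  [7→9]: (0.73+0.41)/2 × 2 = 1.14
  Sum = 11.045 mcg/mL·h
oral tablet tail: 0.41/0.302 = 1.358; AUC_ev,0→∞ = 11.045 + 1.358 = 12.403 mcg/mL·h
F = (AUC_ev/D_ev)/(AUC_iv/D_iv) = (12.403/100)/(20.106/50) = 0.12403/0.40212 = 0.3084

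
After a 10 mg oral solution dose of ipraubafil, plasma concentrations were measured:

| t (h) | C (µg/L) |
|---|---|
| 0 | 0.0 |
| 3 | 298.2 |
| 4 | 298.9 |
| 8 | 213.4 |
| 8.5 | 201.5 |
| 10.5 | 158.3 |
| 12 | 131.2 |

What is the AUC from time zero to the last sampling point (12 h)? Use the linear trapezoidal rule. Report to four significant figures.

AUC = 2451 µg/L·h

Trapezoidal AUC_0→12:
  [0→3]: (0.0+298.2)/2 × 3 = 447.3
  [3→4]: (298.2+298.9)/2 × 1 = 298.55
  [4→8]: (298.9+213.4)/2 × 4 = 1024.6
  [8→8.5]: (213.4+201.5)/2 × 0.5 = 103.725
  [8.5→10.5]: (201.5+158.3)/2 × 2 = 359.8
  [10.5→12]: (158.3+131.2)/2 × 1.5 = 217.125
  Sum = 2451.1 µg/L·h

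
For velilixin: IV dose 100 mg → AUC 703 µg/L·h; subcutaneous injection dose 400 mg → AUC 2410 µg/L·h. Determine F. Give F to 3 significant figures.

F = (AUC_ev / D_ev) / (AUC_iv / D_iv)
  = (2410/400) / (703/100)
  = 6.025 / 7.03 = 0.8570

F = 0.857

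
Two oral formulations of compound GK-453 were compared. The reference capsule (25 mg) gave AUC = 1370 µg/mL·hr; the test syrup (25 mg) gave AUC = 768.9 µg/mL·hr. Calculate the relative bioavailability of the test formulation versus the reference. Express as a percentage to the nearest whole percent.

F_rel = 56%

F_rel = (AUC_test/D_test) / (AUC_ref/D_ref)
      = (768.9/25) / (1370/25)
      = 30.756 / 54.8 = 0.5612 = 56.12%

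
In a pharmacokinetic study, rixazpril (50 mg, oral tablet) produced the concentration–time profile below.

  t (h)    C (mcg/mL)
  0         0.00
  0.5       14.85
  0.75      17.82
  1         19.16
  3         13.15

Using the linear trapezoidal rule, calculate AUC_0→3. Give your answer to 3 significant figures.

AUC = 44.7 mcg/mL·h

Trapezoidal AUC_0→3:
  [0→0.5]: (0.00+14.85)/2 × 0.5 = 3.7125
  [0.5→0.75]: (14.85+17.82)/2 × 0.25 = 4.08375
  [0.75→1]: (17.82+19.16)/2 × 0.25 = 4.6225
  [1→3]: (19.16+13.15)/2 × 2 = 32.31
  Sum = 44.72875 mcg/mL·h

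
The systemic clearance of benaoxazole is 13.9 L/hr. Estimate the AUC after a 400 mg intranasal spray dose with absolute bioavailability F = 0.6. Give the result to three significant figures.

AUC = 17.3 mg/L·hr

AUC_0→∞ = F × Dose / CL
        = 0.6 × 400 / 13.9 = 17.2662 mg/L·hr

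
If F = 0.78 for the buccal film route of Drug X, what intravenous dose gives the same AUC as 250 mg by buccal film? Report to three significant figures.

Systemic exposure from an extravascular dose = F × D_ev, so the equivalent IV dose is F × D_ev.
D_iv = F × D_ev = 0.78 × 250 = 195 mg

D_iv = 195 mg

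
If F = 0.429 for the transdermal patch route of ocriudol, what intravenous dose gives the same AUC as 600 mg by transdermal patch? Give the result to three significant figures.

Systemic exposure from an extravascular dose = F × D_ev, so the equivalent IV dose is F × D_ev.
D_iv = F × D_ev = 0.429 × 600 = 257.4 mg

D_iv = 257 mg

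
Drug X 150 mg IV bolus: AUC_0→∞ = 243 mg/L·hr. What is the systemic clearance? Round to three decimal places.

CL = Dose_iv / AUC_0→∞
   = 150 / 243 = 0.617284 L/hr

CL = 0.617 L/hr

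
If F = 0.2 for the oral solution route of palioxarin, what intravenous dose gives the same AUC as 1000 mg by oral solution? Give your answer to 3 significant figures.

D_iv = 200 mg

Systemic exposure from an extravascular dose = F × D_ev, so the equivalent IV dose is F × D_ev.
D_iv = F × D_ev = 0.2 × 1000 = 200 mg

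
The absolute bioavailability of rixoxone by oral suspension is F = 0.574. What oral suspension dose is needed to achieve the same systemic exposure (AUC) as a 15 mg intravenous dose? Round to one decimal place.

D_oral = 26.1 mg

For equal systemic exposure: F × D_ev = D_iv
D_ev = D_iv / F = 15 / 0.574 = 26.1324 mg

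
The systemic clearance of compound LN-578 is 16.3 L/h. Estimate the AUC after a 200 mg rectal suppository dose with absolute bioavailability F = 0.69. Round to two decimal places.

AUC = 8.47 mg/L·h

AUC_0→∞ = F × Dose / CL
        = 0.69 × 200 / 16.3 = 8.46626 mg/L·h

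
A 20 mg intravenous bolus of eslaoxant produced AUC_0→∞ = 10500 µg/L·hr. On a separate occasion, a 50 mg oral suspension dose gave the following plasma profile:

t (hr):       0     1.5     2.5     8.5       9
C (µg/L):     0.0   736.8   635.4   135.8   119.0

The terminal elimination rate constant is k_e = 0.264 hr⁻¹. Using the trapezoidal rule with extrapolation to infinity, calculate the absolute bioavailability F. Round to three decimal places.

Trapezoidal AUC_0→9 (oral suspension):
  [0→1.5]: (0.0+736.8)/2 × 1.5 = 552.6
  [1.5→2.5]: (736.8+635.4)/2 × 1 = 686.1
  [2.5→8.5]: (635.4+135.8)/2 × 6 = 2313.6
  [8.5→9]: (135.8+119.0)/2 × 0.5 = 63.7
  Sum = 3616.0 µg/L·hr
Tail: C_last/k_e = 119.0/0.264 = 450.758
AUC_0→∞ (oral suspension) = 3616.0 + 450.758 = 4066.758 µg/L·hr
F = (AUC_ev/D_ev)/(AUC_iv/D_iv) = (4066.758/50)/(10500/20) = 81.33516/525 = 0.1549

F = 0.155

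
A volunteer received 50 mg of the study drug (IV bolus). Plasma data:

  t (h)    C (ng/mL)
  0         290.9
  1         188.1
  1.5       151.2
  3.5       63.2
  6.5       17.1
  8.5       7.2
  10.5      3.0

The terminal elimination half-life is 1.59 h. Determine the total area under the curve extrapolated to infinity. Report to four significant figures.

AUC = 700.6 ng/mL·h

Trapezoidal AUC_0→10.5:
  [0→1]: (290.9+188.1)/2 × 1 = 239.5
  [1→1.5]: (188.1+151.2)/2 × 0.5 = 84.825
  [1.5→3.5]: (151.2+63.2)/2 × 2 = 214.4
  [3.5→6.5]: (63.2+17.1)/2 × 3 = 120.45
  [6.5→8.5]: (17.1+7.2)/2 × 2 = 24.3
  [8.5→10.5]: (7.2+3.0)/2 × 2 = 10.2
  Sum = 693.675 ng/mL·h
k_e = ln2 / t½ = 0.693147 / 1.59 = 0.4359 h^-1
Extrapolated tail: C_last / k_e = 3.0 / 0.4359 = 6.882
AUC_0→∞ = 693.675 + 6.882 = 700.557 ng/mL·h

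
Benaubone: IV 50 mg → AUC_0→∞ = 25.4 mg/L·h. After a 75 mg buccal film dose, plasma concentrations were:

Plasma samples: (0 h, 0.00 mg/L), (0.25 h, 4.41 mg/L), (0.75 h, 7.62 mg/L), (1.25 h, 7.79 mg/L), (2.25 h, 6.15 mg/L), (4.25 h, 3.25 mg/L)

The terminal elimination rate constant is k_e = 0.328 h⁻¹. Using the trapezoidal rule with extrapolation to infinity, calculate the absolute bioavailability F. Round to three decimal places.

F = 0.884

Trapezoidal AUC_0→4.25 (buccal film):
  [0→0.25]: (0.00+4.41)/2 × 0.25 = 0.55125
  [0.25→0.75]: (4.41+7.62)/2 × 0.5 = 3.0075
  [0.75→1.25]: (7.62+7.79)/2 × 0.5 = 3.8525
  [1.25→2.25]: (7.79+6.15)/2 × 1 = 6.97
  [2.25→4.25]: (6.15+3.25)/2 × 2 = 9.4
  Sum = 23.78125 mg/L·h
Tail: C_last/k_e = 3.25/0.328 = 9.909
AUC_0→∞ (buccal film) = 23.78125 + 9.909 = 33.69025 mg/L·h
F = (AUC_ev/D_ev)/(AUC_iv/D_iv) = (33.69025/75)/(25.4/50) = 0.449203/0.508 = 0.8843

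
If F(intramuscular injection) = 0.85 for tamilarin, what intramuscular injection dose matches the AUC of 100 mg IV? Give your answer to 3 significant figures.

D_intramuscular = 118 mg

For equal systemic exposure: F × D_ev = D_iv
D_ev = D_iv / F = 100 / 0.85 = 117.647 mg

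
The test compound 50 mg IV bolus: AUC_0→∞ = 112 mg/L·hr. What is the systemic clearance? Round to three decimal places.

CL = 0.446 L/hr

CL = Dose_iv / AUC_0→∞
   = 50 / 112 = 0.446429 L/hr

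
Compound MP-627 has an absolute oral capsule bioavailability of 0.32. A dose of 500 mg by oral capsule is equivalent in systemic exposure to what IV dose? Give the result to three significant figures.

D_iv = 160 mg

Systemic exposure from an extravascular dose = F × D_ev, so the equivalent IV dose is F × D_ev.
D_iv = F × D_ev = 0.32 × 500 = 160 mg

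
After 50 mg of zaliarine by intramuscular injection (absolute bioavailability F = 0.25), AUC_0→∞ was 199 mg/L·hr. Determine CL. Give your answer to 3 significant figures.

CL = 0.0628 L/hr

CL = F × Dose / AUC_0→∞
   = 0.25 × 50 / 199 = 0.0628141 L/hr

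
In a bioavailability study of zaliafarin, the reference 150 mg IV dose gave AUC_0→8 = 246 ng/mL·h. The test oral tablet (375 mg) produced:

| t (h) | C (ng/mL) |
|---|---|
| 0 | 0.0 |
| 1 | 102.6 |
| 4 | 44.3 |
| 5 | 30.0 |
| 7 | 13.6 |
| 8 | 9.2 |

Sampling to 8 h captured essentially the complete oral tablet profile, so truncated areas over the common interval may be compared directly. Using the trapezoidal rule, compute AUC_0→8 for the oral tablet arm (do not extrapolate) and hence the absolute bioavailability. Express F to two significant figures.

Trapezoidal AUC_0→8 (oral tablet):
  [0→1]: (0.0+102.6)/2 × 1 = 51.3
  [1→4]: (102.6+44.3)/2 × 3 = 220.35
  [4→5]: (44.3+30.0)/2 × 1 = 37.15
  [5→7]: (30.0+13.6)/2 × 2 = 43.6
  [7→8]: (13.6+9.2)/2 × 1 = 11.4
  Sum = 363.8 ng/mL·h
F = (AUC_ev/D_ev)/(AUC_iv/D_iv) = (363.8/375)/(246/150) = 0.970133/1.64 = 0.5915

F = 0.59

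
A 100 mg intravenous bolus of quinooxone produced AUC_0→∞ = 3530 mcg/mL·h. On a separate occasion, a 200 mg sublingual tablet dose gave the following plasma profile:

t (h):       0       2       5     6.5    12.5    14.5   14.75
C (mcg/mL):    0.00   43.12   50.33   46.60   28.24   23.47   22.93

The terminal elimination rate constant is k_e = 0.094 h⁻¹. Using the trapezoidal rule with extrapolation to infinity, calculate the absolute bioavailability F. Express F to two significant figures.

Trapezoidal AUC_0→14.75 (sublingual tablet):
  [0→2]: (0.00+43.12)/2 × 2 = 43.12
  [2→5]: (43.12+50.33)/2 × 3 = 140.175
  [5→6.5]: (50.33+46.60)/2 × 1.5 = 72.6975
  [6.5→12.5]: (46.60+28.24)/2 × 6 = 224.52
  [12.5→14.5]: (28.24+23.47)/2 × 2 = 51.71
  [14.5→14.75]: (23.47+22.93)/2 × 0.25 = 5.8
  Sum = 538.0225 mcg/mL·h
Tail: C_last/k_e = 22.93/0.094 = 243.936
AUC_0→∞ (sublingual tablet) = 538.0225 + 243.936 = 781.9585 mcg/mL·h
F = (AUC_ev/D_ev)/(AUC_iv/D_iv) = (781.9585/200)/(3530/100) = 3.9097925/35.3 = 0.1108

F = 0.11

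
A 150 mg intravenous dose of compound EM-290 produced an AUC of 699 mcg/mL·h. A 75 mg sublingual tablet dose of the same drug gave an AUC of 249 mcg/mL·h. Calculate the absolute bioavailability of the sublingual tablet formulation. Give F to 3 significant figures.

F = (AUC_ev / D_ev) / (AUC_iv / D_iv)
  = (249/75) / (699/150)
  = 3.32 / 4.66 = 0.7124

F = 0.712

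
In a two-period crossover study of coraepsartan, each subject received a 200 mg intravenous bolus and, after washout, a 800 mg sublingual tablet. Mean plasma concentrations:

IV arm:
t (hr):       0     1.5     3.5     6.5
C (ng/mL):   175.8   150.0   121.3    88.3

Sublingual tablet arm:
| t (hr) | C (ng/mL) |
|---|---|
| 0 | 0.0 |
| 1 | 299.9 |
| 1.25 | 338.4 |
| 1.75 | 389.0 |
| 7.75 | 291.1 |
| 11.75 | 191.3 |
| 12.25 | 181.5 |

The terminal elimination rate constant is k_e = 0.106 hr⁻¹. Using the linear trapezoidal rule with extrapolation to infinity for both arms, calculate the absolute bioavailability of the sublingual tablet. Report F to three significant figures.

F = 0.785

Trapezoidal AUC_0→6.5 (IV):
  [0→1.5]: (175.8+150.0)/2 × 1.5 = 244.35
  [1.5→3.5]: (150.0+121.3)/2 × 2 = 271.3
  [3.5→6.5]: (121.3+88.3)/2 × 3 = 314.4
  Sum = 830.05 ng/mL·hr
IV tail: 88.3/0.106 = 833.019; AUC_iv,0→∞ = 830.05 + 833.019 = 1663.069 ng/mL·hr
Trapezoidal AUC_0→12.25 (sublingual tablet):
  [0→1]: (0.0+299.9)/2 × 1 = 149.95
  [1→1.25]: (299.9+338.4)/2 × 0.25 = 79.7875
  [1.25→1.75]: (338.4+389.0)/2 × 0.5 = 181.85
  [1.75→7.75]: (389.0+291.1)/2 × 6 = 2040.3
  [7.75→11.75]: (291.1+191.3)/2 × 4 = 964.8
  [11.75→12.25]: (191.3+181.5)/2 × 0.5 = 93.2
  Sum = 3509.8875 ng/mL·hr
sublingual tablet tail: 181.5/0.106 = 1712.264; AUC_ev,0→∞ = 3509.8875 + 1712.264 = 5222.1515 ng/mL·hr
F = (AUC_ev/D_ev)/(AUC_iv/D_iv) = (5222.1515/800)/(1663.069/200) = 6.52769/8.315345 = 0.7850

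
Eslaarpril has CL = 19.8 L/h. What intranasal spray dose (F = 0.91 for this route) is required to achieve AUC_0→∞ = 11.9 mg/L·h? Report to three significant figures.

Dose = 259 mg

Dose = CL × AUC_0→∞ / F
     = 19.8 × 11.9 / 0.91 = 258.923 mg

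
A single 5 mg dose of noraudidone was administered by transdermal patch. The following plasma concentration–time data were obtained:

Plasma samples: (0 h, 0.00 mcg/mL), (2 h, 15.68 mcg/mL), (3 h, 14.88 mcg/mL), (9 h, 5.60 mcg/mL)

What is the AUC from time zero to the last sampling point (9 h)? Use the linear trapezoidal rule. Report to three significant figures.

AUC = 92.4 mcg/mL·h

Trapezoidal AUC_0→9:
  [0→2]: (0.00+15.68)/2 × 2 = 15.68
  [2→3]: (15.68+14.88)/2 × 1 = 15.28
  [3→9]: (14.88+5.60)/2 × 6 = 61.44
  Sum = 92.4 mcg/mL·h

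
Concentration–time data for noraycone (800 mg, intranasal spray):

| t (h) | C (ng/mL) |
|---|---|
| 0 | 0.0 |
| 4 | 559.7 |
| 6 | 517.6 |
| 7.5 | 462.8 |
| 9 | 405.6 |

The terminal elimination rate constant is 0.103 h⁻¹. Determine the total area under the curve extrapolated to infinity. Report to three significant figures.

AUC = 7520 ng/mL·h

Trapezoidal AUC_0→9:
  [0→4]: (0.0+559.7)/2 × 4 = 1119.4
  [4→6]: (559.7+517.6)/2 × 2 = 1077.3
  [6→7.5]: (517.6+462.8)/2 × 1.5 = 735.3
  [7.5→9]: (462.8+405.6)/2 × 1.5 = 651.3
  Sum = 3583.3 ng/mL·h
Extrapolated tail: C_last / k_e = 405.6 / 0.103 = 3937.864
AUC_0→∞ = 3583.3 + 3937.864 = 7521.164 ng/mL·h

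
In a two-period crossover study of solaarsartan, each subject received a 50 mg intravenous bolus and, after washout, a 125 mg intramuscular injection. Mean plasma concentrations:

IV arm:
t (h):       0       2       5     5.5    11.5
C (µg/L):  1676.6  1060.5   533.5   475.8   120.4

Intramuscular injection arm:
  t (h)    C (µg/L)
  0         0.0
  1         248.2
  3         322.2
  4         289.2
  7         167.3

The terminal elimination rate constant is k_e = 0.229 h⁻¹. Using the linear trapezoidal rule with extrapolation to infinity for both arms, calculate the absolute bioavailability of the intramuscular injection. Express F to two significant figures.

F = 0.13

Trapezoidal AUC_0→11.5 (IV):
  [0→2]: (1676.6+1060.5)/2 × 2 = 2737.1
  [2→5]: (1060.5+533.5)/2 × 3 = 2391.0
  [5→5.5]: (533.5+475.8)/2 × 0.5 = 252.325
  [5.5→11.5]: (475.8+120.4)/2 × 6 = 1788.6
  Sum = 7169.025 µg/L·h
IV tail: 120.4/0.229 = 525.764; AUC_iv,0→∞ = 7169.025 + 525.764 = 7694.789 µg/L·h
Trapezoidal AUC_0→7 (intramuscular injection):
  [0→1]: (0.0+248.2)/2 × 1 = 124.1
  [1→3]: (248.2+322.2)/2 × 2 = 570.4
  [3→4]: (322.2+289.2)/2 × 1 = 305.7
  [4→7]: (289.2+167.3)/2 × 3 = 684.75
  Sum = 1684.95 µg/L·h
intramuscular injection tail: 167.3/0.229 = 730.568; AUC_ev,0→∞ = 1684.95 + 730.568 = 2415.518 µg/L·h
F = (AUC_ev/D_ev)/(AUC_iv/D_iv) = (2415.518/125)/(7694.789/50) = 19.324144/153.89578 = 0.1256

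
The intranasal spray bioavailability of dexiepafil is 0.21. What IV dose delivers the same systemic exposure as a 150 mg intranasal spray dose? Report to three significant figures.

Systemic exposure from an extravascular dose = F × D_ev, so the equivalent IV dose is F × D_ev.
D_iv = F × D_ev = 0.21 × 150 = 31.5 mg

D_iv = 31.5 mg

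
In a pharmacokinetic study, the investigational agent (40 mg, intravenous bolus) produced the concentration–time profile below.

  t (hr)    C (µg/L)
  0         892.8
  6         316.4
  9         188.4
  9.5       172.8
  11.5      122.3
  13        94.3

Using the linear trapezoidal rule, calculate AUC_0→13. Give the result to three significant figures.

AUC = 4930 µg/L·hr

Trapezoidal AUC_0→13:
  [0→6]: (892.8+316.4)/2 × 6 = 3627.6
  [6→9]: (316.4+188.4)/2 × 3 = 757.2
  [9→9.5]: (188.4+172.8)/2 × 0.5 = 90.3
  [9.5→11.5]: (172.8+122.3)/2 × 2 = 295.1
  [11.5→13]: (122.3+94.3)/2 × 1.5 = 162.45
  Sum = 4932.65 µg/L·hr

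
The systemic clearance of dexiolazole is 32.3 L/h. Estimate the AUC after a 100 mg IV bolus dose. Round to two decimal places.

AUC = 3.10 mg/L·h

AUC_0→∞ = Dose_iv / CL
        = 100 / 32.3 = 3.09598 mg/L·h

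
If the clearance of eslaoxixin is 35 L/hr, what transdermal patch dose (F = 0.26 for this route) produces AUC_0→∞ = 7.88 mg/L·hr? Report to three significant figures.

Dose = 1060 mg

Dose = CL × AUC_0→∞ / F
     = 35 × 7.88 / 0.26 = 1060.77 mg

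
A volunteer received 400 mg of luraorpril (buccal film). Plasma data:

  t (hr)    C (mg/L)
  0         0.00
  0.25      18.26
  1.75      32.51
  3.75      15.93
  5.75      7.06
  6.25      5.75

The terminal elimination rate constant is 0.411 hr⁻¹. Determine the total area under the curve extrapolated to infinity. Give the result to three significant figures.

AUC = 129 mg/L·hr

Trapezoidal AUC_0→6.25:
  [0→0.25]: (0.00+18.26)/2 × 0.25 = 2.2825
  [0.25→1.75]: (18.26+32.51)/2 × 1.5 = 38.0775
  [1.75→3.75]: (32.51+15.93)/2 × 2 = 48.44
  [3.75→5.75]: (15.93+7.06)/2 × 2 = 22.99
  [5.75→6.25]: (7.06+5.75)/2 × 0.5 = 3.2025
  Sum = 114.9925 mg/L·hr
Extrapolated tail: C_last / k_e = 5.75 / 0.411 = 13.990
AUC_0→∞ = 114.9925 + 13.990 = 128.9825 mg/L·hr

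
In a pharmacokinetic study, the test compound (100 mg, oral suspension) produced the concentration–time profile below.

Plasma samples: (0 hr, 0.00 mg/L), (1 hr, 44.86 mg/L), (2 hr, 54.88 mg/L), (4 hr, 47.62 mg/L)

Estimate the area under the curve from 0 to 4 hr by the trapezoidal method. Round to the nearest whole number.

AUC = 175 mg/L·hr

Trapezoidal AUC_0→4:
  [0→1]: (0.00+44.86)/2 × 1 = 22.43
  [1→2]: (44.86+54.88)/2 × 1 = 49.87
  [2→4]: (54.88+47.62)/2 × 2 = 102.5
  Sum = 174.8 mg/L·hr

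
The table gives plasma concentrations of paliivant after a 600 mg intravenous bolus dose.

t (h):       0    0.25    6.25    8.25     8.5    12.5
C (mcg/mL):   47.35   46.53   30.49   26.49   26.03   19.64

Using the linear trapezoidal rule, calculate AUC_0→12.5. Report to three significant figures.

Trapezoidal AUC_0→12.5:
  [0→0.25]: (47.35+46.53)/2 × 0.25 = 11.735
  [0.25→6.25]: (46.53+30.49)/2 × 6 = 231.06
  [6.25→8.25]: (30.49+26.49)/2 × 2 = 56.98
  [8.25→8.5]: (26.49+26.03)/2 × 0.25 = 6.565
  [8.5→12.5]: (26.03+19.64)/2 × 4 = 91.34
  Sum = 397.68 mcg/mL·h

AUC = 398 mcg/mL·h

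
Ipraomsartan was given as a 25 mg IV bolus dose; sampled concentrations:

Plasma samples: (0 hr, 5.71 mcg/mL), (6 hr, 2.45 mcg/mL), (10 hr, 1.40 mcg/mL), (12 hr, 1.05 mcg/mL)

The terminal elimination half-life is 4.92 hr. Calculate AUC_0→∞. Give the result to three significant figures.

AUC = 42.1 mcg/mL·hr

Trapezoidal AUC_0→12:
  [0→6]: (5.71+2.45)/2 × 6 = 24.48
  [6→10]: (2.45+1.40)/2 × 4 = 7.7
  [10→12]: (1.40+1.05)/2 × 2 = 2.45
  Sum = 34.63 mcg/mL·hr
k_e = ln2 / t½ = 0.693147 / 4.92 = 0.1409 hr^-1
Extrapolated tail: C_last / k_e = 1.05 / 0.1409 = 7.452
AUC_0→∞ = 34.63 + 7.452 = 42.082 mcg/mL·hr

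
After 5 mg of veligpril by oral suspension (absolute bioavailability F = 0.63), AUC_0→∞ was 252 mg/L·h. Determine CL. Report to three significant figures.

CL = F × Dose / AUC_0→∞
   = 0.63 × 5 / 252 = 0.0125 L/h

CL = 0.0125 L/h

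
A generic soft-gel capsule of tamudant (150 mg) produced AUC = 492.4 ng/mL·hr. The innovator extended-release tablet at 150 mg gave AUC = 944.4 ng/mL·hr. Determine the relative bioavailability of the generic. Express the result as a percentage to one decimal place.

F_rel = (AUC_test/D_test) / (AUC_ref/D_ref)
      = (492.4/150) / (944.4/150)
      = 3.28267 / 6.296 = 0.5214 = 52.14%

F_rel = 52.1%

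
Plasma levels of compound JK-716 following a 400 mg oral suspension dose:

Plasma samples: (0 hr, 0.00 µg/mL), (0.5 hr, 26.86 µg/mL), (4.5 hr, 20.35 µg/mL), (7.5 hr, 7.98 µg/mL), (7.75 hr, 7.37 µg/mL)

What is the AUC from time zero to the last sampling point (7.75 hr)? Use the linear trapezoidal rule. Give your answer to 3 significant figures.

AUC = 146 µg/mL·hr

Trapezoidal AUC_0→7.75:
  [0→0.5]: (0.00+26.86)/2 × 0.5 = 6.715
  [0.5→4.5]: (26.86+20.35)/2 × 4 = 94.42
  [4.5→7.5]: (20.35+7.98)/2 × 3 = 42.495
  [7.5→7.75]: (7.98+7.37)/2 × 0.25 = 1.91875
  Sum = 145.54875 µg/mL·hr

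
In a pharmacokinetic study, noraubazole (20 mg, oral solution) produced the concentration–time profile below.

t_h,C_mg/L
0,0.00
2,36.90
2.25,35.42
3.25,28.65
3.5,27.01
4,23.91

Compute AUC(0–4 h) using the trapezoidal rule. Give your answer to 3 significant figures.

AUC = 97.7 mg/L·h

Trapezoidal AUC_0→4:
  [0→2]: (0.00+36.90)/2 × 2 = 36.9
  [2→2.25]: (36.90+35.42)/2 × 0.25 = 9.04
  [2.25→3.25]: (35.42+28.65)/2 × 1 = 32.035
  [3.25→3.5]: (28.65+27.01)/2 × 0.25 = 6.9575
  [3.5→4]: (27.01+23.91)/2 × 0.5 = 12.73
  Sum = 97.6625 mg/L·h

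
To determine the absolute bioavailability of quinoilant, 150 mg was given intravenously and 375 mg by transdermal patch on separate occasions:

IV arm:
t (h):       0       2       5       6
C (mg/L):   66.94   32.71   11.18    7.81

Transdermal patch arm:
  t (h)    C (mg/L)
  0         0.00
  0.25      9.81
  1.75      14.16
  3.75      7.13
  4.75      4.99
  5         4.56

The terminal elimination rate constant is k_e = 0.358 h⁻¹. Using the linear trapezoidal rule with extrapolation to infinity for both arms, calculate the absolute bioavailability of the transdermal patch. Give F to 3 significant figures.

Trapezoidal AUC_0→6 (IV):
  [0→2]: (66.94+32.71)/2 × 2 = 99.65
  [2→5]: (32.71+11.18)/2 × 3 = 65.835
  [5→6]: (11.18+7.81)/2 × 1 = 9.495
  Sum = 174.98 mg/L·h
IV tail: 7.81/0.358 = 21.816; AUC_iv,0→∞ = 174.98 + 21.816 = 196.796 mg/L·h
Trapezoidal AUC_0→5 (transdermal patch):
  [0→0.25]: (0.00+9.81)/2 × 0.25 = 1.22625
  [0.25→1.75]: (9.81+14.16)/2 × 1.5 = 17.9775
  [1.75→3.75]: (14.16+7.13)/2 × 2 = 21.29
  [3.75→4.75]: (7.13+4.99)/2 × 1 = 6.06
  [4.75→5]: (4.99+4.56)/2 × 0.25 = 1.19375
  Sum = 47.7475 mg/L·h
transdermal patch tail: 4.56/0.358 = 12.737; AUC_ev,0→∞ = 47.7475 + 12.737 = 60.4845 mg/L·h
F = (AUC_ev/D_ev)/(AUC_iv/D_iv) = (60.4845/375)/(196.796/150) = 0.161292/1.31197 = 0.1229

F = 0.123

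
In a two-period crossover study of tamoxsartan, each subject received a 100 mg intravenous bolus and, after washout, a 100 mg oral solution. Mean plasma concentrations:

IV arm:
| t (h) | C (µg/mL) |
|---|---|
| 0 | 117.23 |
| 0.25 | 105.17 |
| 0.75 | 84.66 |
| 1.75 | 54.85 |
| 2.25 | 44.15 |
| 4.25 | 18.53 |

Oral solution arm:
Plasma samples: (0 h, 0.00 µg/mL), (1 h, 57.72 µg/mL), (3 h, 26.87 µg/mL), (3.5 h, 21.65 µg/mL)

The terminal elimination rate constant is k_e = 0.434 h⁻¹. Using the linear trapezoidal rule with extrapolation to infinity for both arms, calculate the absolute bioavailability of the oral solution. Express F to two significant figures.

Trapezoidal AUC_0→4.25 (IV):
  [0→0.25]: (117.23+105.17)/2 × 0.25 = 27.8
  [0.25→0.75]: (105.17+84.66)/2 × 0.5 = 47.4575
  [0.75→1.75]: (84.66+54.85)/2 × 1 = 69.755
  [1.75→2.25]: (54.85+44.15)/2 × 0.5 = 24.75
  [2.25→4.25]: (44.15+18.53)/2 × 2 = 62.68
  Sum = 232.4425 µg/mL·h
IV tail: 18.53/0.434 = 42.696; AUC_iv,0→∞ = 232.4425 + 42.696 = 275.1385 µg/mL·h
Trapezoidal AUC_0→3.5 (oral solution):
  [0→1]: (0.00+57.72)/2 × 1 = 28.86
  [1→3]: (57.72+26.87)/2 × 2 = 84.59
  [3→3.5]: (26.87+21.65)/2 × 0.5 = 12.13
  Sum = 125.58 µg/mL·h
oral solution tail: 21.65/0.434 = 49.885; AUC_ev,0→∞ = 125.58 + 49.885 = 175.465 µg/mL·h
F = (AUC_ev/D_ev)/(AUC_iv/D_iv) = (175.465/100)/(275.1385/100) = 1.75465/2.751385 = 0.6377

F = 0.64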